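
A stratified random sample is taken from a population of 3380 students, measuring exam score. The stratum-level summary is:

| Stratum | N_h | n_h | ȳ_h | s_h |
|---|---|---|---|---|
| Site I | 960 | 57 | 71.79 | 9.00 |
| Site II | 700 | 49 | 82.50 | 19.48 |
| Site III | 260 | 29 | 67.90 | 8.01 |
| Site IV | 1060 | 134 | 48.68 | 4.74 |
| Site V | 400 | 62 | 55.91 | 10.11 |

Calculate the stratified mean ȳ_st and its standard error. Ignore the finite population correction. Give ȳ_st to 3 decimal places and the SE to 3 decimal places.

ȳ_st ≈ 64.582, SE ≈ 0.707

ȳ_st = Σ W_h ȳ_h = (960·71.79 + 700·82.50 + 260·67.90 + 1060·48.68 + 400·55.91)/3380 = 64.58201
V̂(ȳ_st) = Σ W_h² s_h²/n_h, with W_h = N_h/N and N = 3380:
  stratum Site I: (960/3380)²·9.00²/57 = 0.114636
  stratum Site II: (700/3380)²·19.48²/49 = 0.332158
  stratum Site III: (260/3380)²·8.01²/29 = 0.0130912
  stratum Site IV: (1060/3380)²·4.74²/134 = 0.0164904
  stratum Site V: (400/3380)²·10.11²/62 = 0.0230886
V̂(ȳ_st) = 0.499464
SE(ȳ_st) = √0.499464 = 0.706727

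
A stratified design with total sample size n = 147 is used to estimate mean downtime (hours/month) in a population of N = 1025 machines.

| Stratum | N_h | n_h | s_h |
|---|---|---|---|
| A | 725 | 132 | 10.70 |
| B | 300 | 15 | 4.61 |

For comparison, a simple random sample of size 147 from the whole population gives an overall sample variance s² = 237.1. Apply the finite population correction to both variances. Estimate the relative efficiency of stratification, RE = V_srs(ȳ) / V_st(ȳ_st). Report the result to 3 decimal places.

V̂(ȳ_st) = Σ W_h² (1 − n_h/N_h) s_h²/n_h, with W_h = N_h/N and N = 1025:
  stratum A: (725/1025)²·(1 − 132/725)·10.70²/132 = 0.354927
  stratum B: (300/1025)²·(1 − 15/300)·4.61²/15 = 0.1153
V_st = 0.470227
V_srs = (1 − 147/1025)·237.1/147 = 1.38161
Relative efficiency = V_srs / V_st = 1.38161/0.470227 = 2.9382

RE ≈ 2.938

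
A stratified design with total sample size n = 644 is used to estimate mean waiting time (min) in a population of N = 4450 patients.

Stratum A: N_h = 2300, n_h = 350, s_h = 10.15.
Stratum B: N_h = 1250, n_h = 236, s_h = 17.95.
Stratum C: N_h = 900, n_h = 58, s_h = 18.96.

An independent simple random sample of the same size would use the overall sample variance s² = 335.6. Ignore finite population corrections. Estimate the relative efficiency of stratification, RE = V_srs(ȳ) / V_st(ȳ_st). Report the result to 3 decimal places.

V̂(ȳ_st) = Σ W_h² s_h²/n_h, with W_h = N_h/N and N = 4450:
  stratum A: (2300/4450)²·10.15²/350 = 0.0786321
  stratum B: (1250/4450)²·17.95²/236 = 0.107725
  stratum C: (900/4450)²·18.96²/58 = 0.253521
V_st = 0.439878
V_srs = s²/n = 335.6/644 = 0.521118
Relative efficiency = V_srs / V_st = 0.521118/0.439878 = 1.1847

RE ≈ 1.185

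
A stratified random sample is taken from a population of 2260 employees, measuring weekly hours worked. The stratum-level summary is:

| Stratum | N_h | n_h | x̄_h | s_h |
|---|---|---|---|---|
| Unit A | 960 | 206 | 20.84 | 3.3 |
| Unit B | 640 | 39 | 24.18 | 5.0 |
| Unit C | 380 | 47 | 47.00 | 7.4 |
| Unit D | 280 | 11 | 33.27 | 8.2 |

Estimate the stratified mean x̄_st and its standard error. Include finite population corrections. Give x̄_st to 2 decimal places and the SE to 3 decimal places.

x̄_st = Σ W_h x̄_h = (960·20.84 + 640·24.18 + 380·47.00 + 280·33.27)/2260 = 27.72442
V̂(x̄_st) = Σ W_h² (1 − n_h/N_h) s_h²/n_h, with W_h = N_h/N and N = 2260:
  stratum Unit A: (960/2260)²·(1 − 206/960)·3.3²/206 = 0.0074918
  stratum Unit B: (640/2260)²·(1 − 39/640)·5.0²/39 = 0.048274
  stratum Unit C: (380/2260)²·(1 − 47/380)·7.4²/47 = 0.0288653
  stratum Unit D: (280/2260)²·(1 − 11/280)·8.2²/11 = 0.0901423
V̂(x̄_st) = 0.174773
SE(x̄_st) = √0.174773 = 0.418059

x̄_st ≈ 27.72, SE ≈ 0.418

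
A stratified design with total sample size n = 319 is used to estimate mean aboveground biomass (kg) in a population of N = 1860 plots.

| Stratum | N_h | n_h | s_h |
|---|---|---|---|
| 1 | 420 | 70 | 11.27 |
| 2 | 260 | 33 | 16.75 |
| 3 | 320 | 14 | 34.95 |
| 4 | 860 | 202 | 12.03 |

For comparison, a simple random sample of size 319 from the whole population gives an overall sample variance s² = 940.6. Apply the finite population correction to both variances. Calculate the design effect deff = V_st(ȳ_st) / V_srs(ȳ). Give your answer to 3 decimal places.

V̂(ȳ_st) = Σ W_h² (1 − n_h/N_h) s_h²/n_h, with W_h = N_h/N and N = 1860:
  stratum 1: (420/1860)²·(1 − 70/420)·11.27²/70 = 0.0770977
  stratum 2: (260/1860)²·(1 − 33/260)·16.75²/33 = 0.14504
  stratum 3: (320/1860)²·(1 − 14/320)·34.95²/14 = 2.46952
  stratum 4: (860/1860)²·(1 − 202/860)·12.03²/202 = 0.117187
V_st = 2.80884
V_srs = (1 − 319/1860)·940.6/319 = 2.44289
deff = V_st / V_srs = 2.80884/2.44289 = 1.1498

deff ≈ 1.150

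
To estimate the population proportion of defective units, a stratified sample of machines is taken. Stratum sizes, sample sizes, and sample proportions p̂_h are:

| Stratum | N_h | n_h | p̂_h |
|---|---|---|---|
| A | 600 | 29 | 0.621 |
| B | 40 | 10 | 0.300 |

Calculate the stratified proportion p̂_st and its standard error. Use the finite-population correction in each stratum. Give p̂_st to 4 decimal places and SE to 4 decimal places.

N = 640; stratum weights W_h = N_h/N.
p̂_st = Σ W_h p̂_h = (600·0.621 + 40·0.300)/640 = 0.60094
V̂(p̂_st) = Σ W_h² (1 − n_h/N_h) p̂_h(1−p̂_h)/(n_h−1):
  stratum A: (600/640)²·(1 − 29/600)·0.621·0.379/28 = 0.00703073
  stratum B: (40/640)²·(1 − 10/40)·0.300·0.700/9 = 6.83594e-05
V̂(p̂_st) = 0.00709909; SE = √V̂ = 0.0842561

p̂_st ≈ 0.6009, SE ≈ 0.0843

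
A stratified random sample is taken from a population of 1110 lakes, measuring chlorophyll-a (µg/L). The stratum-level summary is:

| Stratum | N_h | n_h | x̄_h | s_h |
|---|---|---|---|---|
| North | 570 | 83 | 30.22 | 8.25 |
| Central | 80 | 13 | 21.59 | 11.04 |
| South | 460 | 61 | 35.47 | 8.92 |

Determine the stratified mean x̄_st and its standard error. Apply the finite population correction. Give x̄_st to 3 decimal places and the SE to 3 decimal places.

x̄_st = Σ W_h x̄_h = (570·30.22 + 80·21.59 + 460·35.47)/1110 = 31.77369
V̂(x̄_st) = Σ W_h² (1 − n_h/N_h) s_h²/n_h, with W_h = N_h/N and N = 1110:
  stratum North: (570/1110)²·(1 − 83/570)·8.25²/83 = 0.184751
  stratum Central: (80/1110)²·(1 − 13/80)·11.04²/13 = 0.0407862
  stratum South: (460/1110)²·(1 − 61/460)·8.92²/61 = 0.194305
V̂(x̄_st) = 0.419843
SE(x̄_st) = √0.419843 = 0.647953

x̄_st ≈ 31.774, SE ≈ 0.648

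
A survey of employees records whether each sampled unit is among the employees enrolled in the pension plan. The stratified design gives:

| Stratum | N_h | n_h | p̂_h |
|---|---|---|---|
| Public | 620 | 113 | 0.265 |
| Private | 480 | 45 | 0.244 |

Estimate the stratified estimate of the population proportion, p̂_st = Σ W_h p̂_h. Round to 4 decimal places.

p̂_st ≈ 0.2558

N = 1100; stratum weights W_h = N_h/N.
p̂_st = Σ W_h p̂_h = (620·0.265 + 480·0.244)/1100 = 0.25584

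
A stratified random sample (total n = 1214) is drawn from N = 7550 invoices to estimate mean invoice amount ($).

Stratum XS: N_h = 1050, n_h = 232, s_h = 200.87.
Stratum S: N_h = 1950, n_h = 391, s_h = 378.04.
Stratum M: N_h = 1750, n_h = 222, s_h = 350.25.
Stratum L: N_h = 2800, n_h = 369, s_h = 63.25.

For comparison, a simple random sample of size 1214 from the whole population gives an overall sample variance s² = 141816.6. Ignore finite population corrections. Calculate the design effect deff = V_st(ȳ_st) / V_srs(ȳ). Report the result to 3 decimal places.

V̂(ȳ_st) = Σ W_h² s_h²/n_h, with W_h = N_h/N and N = 7550:
  stratum XS: (1050/7550)²·200.87²/232 = 3.36377
  stratum S: (1950/7550)²·378.04²/391 = 24.3823
  stratum M: (1750/7550)²·350.25²/222 = 29.6883
  stratum L: (2800/7550)²·63.25²/369 = 1.49113
V_st = 58.9255
V_srs = s²/n = 141816.6/1214 = 116.818
deff = V_st / V_srs = 58.9255/116.818 = 0.5044

deff ≈ 0.504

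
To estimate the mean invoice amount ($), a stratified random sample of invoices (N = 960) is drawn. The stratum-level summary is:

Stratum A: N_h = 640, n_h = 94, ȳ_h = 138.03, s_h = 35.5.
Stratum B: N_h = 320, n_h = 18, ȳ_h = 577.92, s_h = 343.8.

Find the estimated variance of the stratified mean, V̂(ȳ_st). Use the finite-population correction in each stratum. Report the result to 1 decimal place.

V̂(ȳ_st) = Σ W_h² (1 − n_h/N_h) s_h²/n_h, with W_h = N_h/N and N = 960:
  stratum A: (640/960)²·(1 − 94/640)·35.5²/94 = 5.08346
  stratum B: (320/960)²·(1 − 18/320)·343.8²/18 = 688.579
V̂(ȳ_st) = 693.662

V̂(ȳ_st) ≈ 693.7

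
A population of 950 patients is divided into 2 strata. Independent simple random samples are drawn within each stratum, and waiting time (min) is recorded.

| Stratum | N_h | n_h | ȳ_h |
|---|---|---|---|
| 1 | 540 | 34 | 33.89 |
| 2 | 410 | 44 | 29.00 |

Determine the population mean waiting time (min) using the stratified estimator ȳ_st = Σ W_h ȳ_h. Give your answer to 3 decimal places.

ȳ_st ≈ 31.780

N = Σ N_h = 950. Stratum weights W_h = N_h/N.
ȳ_st = (540·33.89 + 410·29.00) / 950 = 31.77958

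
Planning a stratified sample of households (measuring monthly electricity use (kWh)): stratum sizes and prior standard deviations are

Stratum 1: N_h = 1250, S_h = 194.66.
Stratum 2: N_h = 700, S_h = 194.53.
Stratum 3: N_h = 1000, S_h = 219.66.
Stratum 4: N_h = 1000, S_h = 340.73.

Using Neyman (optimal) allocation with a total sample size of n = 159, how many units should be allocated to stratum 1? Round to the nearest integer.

Neyman allocation: n_h = n · N_h S_h / Σ N_i S_i, with n = 159.
  stratum 1: N_h·S_h = 1250·194.66 = 243325.00
  stratum 2: N_h·S_h = 700·194.53 = 136171.00
  stratum 3: N_h·S_h = 1000·219.66 = 219660.00
  stratum 4: N_h·S_h = 1000·340.73 = 340730.00
Σ N_h S_h = 939886.00
n for stratum 1 = 159·243325.00/939886.00 = 41.163 → 41

41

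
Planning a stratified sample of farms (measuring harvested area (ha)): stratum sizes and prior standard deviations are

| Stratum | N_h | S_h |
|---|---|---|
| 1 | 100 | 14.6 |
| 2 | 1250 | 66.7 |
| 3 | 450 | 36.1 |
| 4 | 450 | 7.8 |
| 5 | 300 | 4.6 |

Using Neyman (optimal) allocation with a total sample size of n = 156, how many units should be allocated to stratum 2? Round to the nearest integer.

123

Neyman allocation: n_h = n · N_h S_h / Σ N_i S_i, with n = 156.
  stratum 1: N_h·S_h = 100·14.6 = 1460.00
  stratum 2: N_h·S_h = 1250·66.7 = 83375.00
  stratum 3: N_h·S_h = 450·36.1 = 16245.00
  stratum 4: N_h·S_h = 450·7.8 = 3510.00
  stratum 5: N_h·S_h = 300·4.6 = 1380.00
Σ N_h S_h = 105970.00
n for stratum 2 = 156·83375.00/105970.00 = 122.738 → 123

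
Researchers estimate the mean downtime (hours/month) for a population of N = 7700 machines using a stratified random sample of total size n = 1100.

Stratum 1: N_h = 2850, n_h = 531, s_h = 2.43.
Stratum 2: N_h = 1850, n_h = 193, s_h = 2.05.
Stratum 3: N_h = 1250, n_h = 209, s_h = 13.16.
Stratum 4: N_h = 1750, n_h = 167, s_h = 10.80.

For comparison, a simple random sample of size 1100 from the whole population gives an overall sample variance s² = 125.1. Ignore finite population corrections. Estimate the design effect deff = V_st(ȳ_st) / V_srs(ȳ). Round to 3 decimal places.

deff ≈ 0.534

V̂(ȳ_st) = Σ W_h² s_h²/n_h, with W_h = N_h/N and N = 7700:
  stratum 1: (2850/7700)²·2.43²/531 = 0.00152344
  stratum 2: (1850/7700)²·2.05²/193 = 0.00125693
  stratum 3: (1250/7700)²·13.16²/209 = 0.0218376
  stratum 4: (1750/7700)²·10.80²/167 = 0.0360766
V_st = 0.0606945
V_srs = s²/n = 125.1/1100 = 0.113727
deff = V_st / V_srs = 0.0606945/0.113727 = 0.5337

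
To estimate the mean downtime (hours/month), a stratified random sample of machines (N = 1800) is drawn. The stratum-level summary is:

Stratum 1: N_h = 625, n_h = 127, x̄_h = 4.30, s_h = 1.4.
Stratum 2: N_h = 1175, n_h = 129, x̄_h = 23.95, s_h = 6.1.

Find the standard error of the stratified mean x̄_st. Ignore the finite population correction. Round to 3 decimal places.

V̂(x̄_st) = Σ W_h² s_h²/n_h, with W_h = N_h/N and N = 1800:
  stratum 1: (625/1800)²·1.4²/127 = 0.00186066
  stratum 2: (1175/1800)²·6.1²/129 = 0.122914
V̂(x̄_st) = 0.124774
SE(x̄_st) = √0.124774 = 0.353234

SE(x̄_st) ≈ 0.353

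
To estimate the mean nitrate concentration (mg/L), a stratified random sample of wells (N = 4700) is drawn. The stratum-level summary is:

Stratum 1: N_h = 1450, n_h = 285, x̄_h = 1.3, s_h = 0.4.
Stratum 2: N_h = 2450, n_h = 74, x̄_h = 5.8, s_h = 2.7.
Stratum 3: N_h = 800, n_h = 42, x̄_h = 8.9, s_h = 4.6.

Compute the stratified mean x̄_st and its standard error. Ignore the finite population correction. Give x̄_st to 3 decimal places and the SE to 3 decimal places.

x̄_st = Σ W_h x̄_h = (1450·1.3 + 2450·5.8 + 800·8.9)/4700 = 4.93936
V̂(x̄_st) = Σ W_h² s_h²/n_h, with W_h = N_h/N and N = 4700:
  stratum 1: (1450/4700)²·0.4²/285 = 5.34337e-05
  stratum 2: (2450/4700)²·2.7²/74 = 0.026769
  stratum 3: (800/4700)²·4.6²/42 = 0.0145966
V̂(x̄_st) = 0.041419
SE(x̄_st) = √0.041419 = 0.203517

x̄_st ≈ 4.939, SE ≈ 0.204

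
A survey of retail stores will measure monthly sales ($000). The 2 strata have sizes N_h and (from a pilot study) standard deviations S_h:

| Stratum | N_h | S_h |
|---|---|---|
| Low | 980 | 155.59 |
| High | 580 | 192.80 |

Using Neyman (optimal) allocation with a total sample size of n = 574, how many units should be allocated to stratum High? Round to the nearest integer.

243

Neyman allocation: n_h = n · N_h S_h / Σ N_i S_i, with n = 574.
  stratum Low: N_h·S_h = 980·155.59 = 152478.20
  stratum High: N_h·S_h = 580·192.80 = 111824.00
Σ N_h S_h = 264302.20
n for stratum High = 574·111824.00/264302.20 = 242.854 → 243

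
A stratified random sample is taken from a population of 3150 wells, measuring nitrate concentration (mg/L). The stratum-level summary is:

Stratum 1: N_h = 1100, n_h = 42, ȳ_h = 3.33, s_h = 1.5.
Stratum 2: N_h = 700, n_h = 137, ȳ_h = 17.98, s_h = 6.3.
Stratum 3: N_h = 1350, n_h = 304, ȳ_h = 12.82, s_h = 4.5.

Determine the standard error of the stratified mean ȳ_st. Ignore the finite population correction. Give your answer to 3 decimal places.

SE(ȳ_st) ≈ 0.182

V̂(ȳ_st) = Σ W_h² s_h²/n_h, with W_h = N_h/N and N = 3150:
  stratum 1: (1100/3150)²·1.5²/42 = 0.00653277
  stratum 2: (700/3150)²·6.3²/137 = 0.0143066
  stratum 3: (1350/3150)²·4.5²/304 = 0.0122348
V̂(ȳ_st) = 0.0330742
SE(ȳ_st) = √0.0330742 = 0.181863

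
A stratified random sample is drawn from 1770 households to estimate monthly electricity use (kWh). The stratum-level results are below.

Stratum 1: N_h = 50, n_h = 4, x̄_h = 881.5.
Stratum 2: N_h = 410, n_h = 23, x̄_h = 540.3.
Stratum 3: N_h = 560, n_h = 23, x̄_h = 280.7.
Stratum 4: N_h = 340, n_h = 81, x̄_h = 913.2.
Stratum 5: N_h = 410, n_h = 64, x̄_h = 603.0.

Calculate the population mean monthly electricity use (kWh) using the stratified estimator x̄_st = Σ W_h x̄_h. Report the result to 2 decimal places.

N = Σ N_h = 1770. Stratum weights W_h = N_h/N.
x̄_st = (50·881.5 + 410·540.3 + 560·280.7 + 340·913.2 + 410·603.0) / 1770 = 553.9593

x̄_st ≈ 553.96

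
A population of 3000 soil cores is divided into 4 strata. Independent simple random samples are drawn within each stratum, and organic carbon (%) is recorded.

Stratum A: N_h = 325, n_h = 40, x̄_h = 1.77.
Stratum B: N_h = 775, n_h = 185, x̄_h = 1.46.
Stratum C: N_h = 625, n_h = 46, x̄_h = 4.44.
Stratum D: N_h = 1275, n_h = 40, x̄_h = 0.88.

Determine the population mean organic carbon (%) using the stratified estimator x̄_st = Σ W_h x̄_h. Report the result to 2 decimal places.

x̄_st ≈ 1.87

N = Σ N_h = 3000. Stratum weights W_h = N_h/N.
x̄_st = (325·1.77 + 775·1.46 + 625·4.44 + 1275·0.88) / 3000 = 1.8679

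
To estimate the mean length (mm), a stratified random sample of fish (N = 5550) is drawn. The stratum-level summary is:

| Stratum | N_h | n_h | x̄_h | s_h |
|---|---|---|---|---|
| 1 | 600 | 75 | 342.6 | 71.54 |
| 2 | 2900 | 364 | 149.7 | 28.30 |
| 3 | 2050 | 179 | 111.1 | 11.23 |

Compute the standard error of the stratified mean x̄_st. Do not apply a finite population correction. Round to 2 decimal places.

SE(x̄_st) ≈ 1.22

V̂(x̄_st) = Σ W_h² s_h²/n_h, with W_h = N_h/N and N = 5550:
  stratum 1: (600/5550)²·71.54²/75 = 0.797541
  stratum 2: (2900/5550)²·28.30²/364 = 0.600733
  stratum 3: (2050/5550)²·11.23²/179 = 0.0961232
V̂(x̄_st) = 1.4944
SE(x̄_st) = √1.4944 = 1.22246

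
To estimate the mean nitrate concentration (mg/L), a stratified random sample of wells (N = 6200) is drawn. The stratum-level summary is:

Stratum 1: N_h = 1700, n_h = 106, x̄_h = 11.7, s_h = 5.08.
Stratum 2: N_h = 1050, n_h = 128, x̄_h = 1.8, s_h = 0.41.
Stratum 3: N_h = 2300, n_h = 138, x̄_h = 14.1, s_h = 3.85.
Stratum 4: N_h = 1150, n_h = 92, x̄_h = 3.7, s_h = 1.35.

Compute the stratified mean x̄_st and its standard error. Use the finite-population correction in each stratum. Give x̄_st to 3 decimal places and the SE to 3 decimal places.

x̄_st ≈ 9.430, SE ≈ 0.178

x̄_st = Σ W_h x̄_h = (1700·11.7 + 1050·1.8 + 2300·14.1 + 1150·3.7)/6200 = 9.42984
V̂(x̄_st) = Σ W_h² (1 − n_h/N_h) s_h²/n_h, with W_h = N_h/N and N = 6200:
  stratum 1: (1700/6200)²·(1 − 106/1700)·5.08²/106 = 0.0171623
  stratum 2: (1050/6200)²·(1 − 128/1050)·0.41²/128 = 3.30746e-05
  stratum 3: (2300/6200)²·(1 − 138/2300)·3.85²/138 = 0.0138945
  stratum 4: (1150/6200)²·(1 − 92/1150)·1.35²/92 = 0.000627018
V̂(x̄_st) = 0.0317169
SE(x̄_st) = √0.0317169 = 0.178092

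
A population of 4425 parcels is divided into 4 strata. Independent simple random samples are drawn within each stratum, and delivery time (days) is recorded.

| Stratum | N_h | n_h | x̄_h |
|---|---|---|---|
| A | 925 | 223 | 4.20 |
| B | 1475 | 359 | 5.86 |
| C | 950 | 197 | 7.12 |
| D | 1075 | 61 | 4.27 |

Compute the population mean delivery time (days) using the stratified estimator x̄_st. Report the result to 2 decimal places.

x̄_st ≈ 5.40

N = Σ N_h = 4425. Stratum weights W_h = N_h/N.
x̄_st = (925·4.20 + 1475·5.86 + 950·7.12 + 1075·4.27) / 4425 = 5.3972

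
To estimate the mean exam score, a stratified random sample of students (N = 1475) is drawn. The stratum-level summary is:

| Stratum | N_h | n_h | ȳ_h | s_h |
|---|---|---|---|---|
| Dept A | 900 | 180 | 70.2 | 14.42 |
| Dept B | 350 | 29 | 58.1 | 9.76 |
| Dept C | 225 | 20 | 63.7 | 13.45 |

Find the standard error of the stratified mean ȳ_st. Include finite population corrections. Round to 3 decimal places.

V̂(ȳ_st) = Σ W_h² (1 − n_h/N_h) s_h²/n_h, with W_h = N_h/N and N = 1475:
  stratum Dept A: (900/1475)²·(1 − 180/900)·14.42²/180 = 0.344072
  stratum Dept B: (350/1475)²·(1 − 29/350)·9.76²/29 = 0.169625
  stratum Dept C: (225/1475)²·(1 − 20/225)·13.45²/20 = 0.191764
V̂(ȳ_st) = 0.705461
SE(ȳ_st) = √0.705461 = 0.839917

SE(ȳ_st) ≈ 0.840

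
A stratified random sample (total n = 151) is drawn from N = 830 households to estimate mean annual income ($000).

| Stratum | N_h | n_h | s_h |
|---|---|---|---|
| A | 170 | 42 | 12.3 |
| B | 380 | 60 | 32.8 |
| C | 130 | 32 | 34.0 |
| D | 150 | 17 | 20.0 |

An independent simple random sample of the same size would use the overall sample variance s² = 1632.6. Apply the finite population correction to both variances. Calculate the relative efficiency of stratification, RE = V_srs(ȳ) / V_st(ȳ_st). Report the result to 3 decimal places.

V̂(ȳ_st) = Σ W_h² (1 − n_h/N_h) s_h²/n_h, with W_h = N_h/N and N = 830:
  stratum A: (170/830)²·(1 − 42/170)·12.3²/42 = 0.113779
  stratum B: (380/830)²·(1 − 60/380)·32.8²/60 = 3.165
  stratum C: (130/830)²·(1 − 32/130)·34.0²/32 = 0.668069
  stratum D: (150/830)²·(1 − 17/150)·20.0²/17 = 0.681393
V_st = 4.62824
V_srs = (1 − 151/830)·1632.6/151 = 8.84493
Relative efficiency = V_srs / V_st = 8.84493/4.62824 = 1.9111

RE ≈ 1.911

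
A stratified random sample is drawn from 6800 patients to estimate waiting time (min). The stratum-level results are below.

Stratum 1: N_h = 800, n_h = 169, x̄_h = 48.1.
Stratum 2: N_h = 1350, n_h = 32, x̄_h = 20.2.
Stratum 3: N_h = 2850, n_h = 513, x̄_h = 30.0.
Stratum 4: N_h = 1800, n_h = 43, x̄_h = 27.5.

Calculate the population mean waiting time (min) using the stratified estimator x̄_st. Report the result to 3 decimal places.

x̄_st ≈ 29.522

N = Σ N_h = 6800. Stratum weights W_h = N_h/N.
x̄_st = (800·48.1 + 1350·20.2 + 2850·30.0 + 1800·27.5) / 6800 = 29.52206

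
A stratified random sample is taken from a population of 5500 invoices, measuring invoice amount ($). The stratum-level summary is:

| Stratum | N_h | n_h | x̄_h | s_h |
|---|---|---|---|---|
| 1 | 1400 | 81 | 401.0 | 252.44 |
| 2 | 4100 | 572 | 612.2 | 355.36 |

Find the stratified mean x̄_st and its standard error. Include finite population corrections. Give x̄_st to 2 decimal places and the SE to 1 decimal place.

x̄_st = Σ W_h x̄_h = (1400·401.0 + 4100·612.2)/5500 = 558.44000
V̂(x̄_st) = Σ W_h² (1 − n_h/N_h) s_h²/n_h, with W_h = N_h/N and N = 5500:
  stratum 1: (1400/5500)²·(1 − 81/1400)·252.44²/81 = 48.0263
  stratum 2: (4100/5500)²·(1 − 572/4100)·355.36²/572 = 105.567
V̂(x̄_st) = 153.593
SE(x̄_st) = √153.593 = 12.3933

x̄_st ≈ 558.44, SE ≈ 12.4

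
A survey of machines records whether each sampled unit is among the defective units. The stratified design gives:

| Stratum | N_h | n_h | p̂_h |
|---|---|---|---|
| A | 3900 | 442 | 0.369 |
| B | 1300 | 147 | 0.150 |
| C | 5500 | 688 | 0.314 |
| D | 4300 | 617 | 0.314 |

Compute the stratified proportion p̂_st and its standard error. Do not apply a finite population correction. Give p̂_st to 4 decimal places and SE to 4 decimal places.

p̂_st ≈ 0.3141, SE ≈ 0.0106

N = 15000; stratum weights W_h = N_h/N.
p̂_st = Σ W_h p̂_h = (3900·0.369 + 1300·0.150 + 5500·0.314 + 4300·0.314)/15000 = 0.31409
V̂(p̂_st) = Σ W_h² p̂_h(1−p̂_h)/(n_h−1):
  stratum A: (3900/15000)²·0.369·0.631/441 = 3.56914e-05
  stratum B: (1300/15000)²·0.150·0.850/146 = 6.55936e-06
  stratum C: (5500/15000)²·0.314·0.686/687 = 4.21541e-05
  stratum D: (4300/15000)²·0.314·0.686/616 = 2.87361e-05
V̂(p̂_st) = 0.000113141; SE = √V̂ = 0.0106368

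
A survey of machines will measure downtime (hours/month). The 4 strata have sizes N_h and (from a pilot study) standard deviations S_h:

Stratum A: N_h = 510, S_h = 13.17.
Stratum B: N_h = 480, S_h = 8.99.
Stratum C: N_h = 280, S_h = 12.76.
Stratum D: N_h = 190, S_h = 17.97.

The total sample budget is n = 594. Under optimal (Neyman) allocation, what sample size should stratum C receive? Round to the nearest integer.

118

Neyman allocation: n_h = n · N_h S_h / Σ N_i S_i, with n = 594.
  stratum A: N_h·S_h = 510·13.17 = 6716.70
  stratum B: N_h·S_h = 480·8.99 = 4315.20
  stratum C: N_h·S_h = 280·12.76 = 3572.80
  stratum D: N_h·S_h = 190·17.97 = 3414.30
Σ N_h S_h = 18019.00
n for stratum C = 594·3572.80/18019.00 = 117.778 → 118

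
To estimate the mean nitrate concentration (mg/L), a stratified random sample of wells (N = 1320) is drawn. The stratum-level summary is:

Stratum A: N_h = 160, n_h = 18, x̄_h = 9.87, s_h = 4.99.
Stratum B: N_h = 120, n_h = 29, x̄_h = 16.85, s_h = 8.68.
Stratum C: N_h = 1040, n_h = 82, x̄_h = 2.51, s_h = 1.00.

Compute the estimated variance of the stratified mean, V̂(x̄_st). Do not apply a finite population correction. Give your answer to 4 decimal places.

V̂(x̄_st) = Σ W_h² s_h²/n_h, with W_h = N_h/N and N = 1320:
  stratum A: (160/1320)²·4.99²/18 = 0.0203245
  stratum B: (120/1320)²·8.68²/29 = 0.0214712
  stratum C: (1040/1320)²·1.00²/82 = 0.00757016
V̂(x̄_st) = 0.0493659

V̂(x̄_st) ≈ 0.0494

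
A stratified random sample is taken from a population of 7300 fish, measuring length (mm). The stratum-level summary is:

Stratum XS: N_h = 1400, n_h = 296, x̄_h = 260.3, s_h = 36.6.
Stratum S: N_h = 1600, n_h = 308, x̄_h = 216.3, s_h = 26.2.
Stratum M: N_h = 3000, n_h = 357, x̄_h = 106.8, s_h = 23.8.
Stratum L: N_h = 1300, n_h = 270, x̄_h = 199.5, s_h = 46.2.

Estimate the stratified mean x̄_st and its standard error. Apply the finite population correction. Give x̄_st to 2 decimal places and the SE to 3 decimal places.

x̄_st ≈ 176.75, SE ≈ 0.808

x̄_st = Σ W_h x̄_h = (1400·260.3 + 1600·216.3 + 3000·106.8 + 1300·199.5)/7300 = 176.74658
V̂(x̄_st) = Σ W_h² (1 − n_h/N_h) s_h²/n_h, with W_h = N_h/N and N = 7300:
  stratum XS: (1400/7300)²·(1 − 296/1400)·36.6²/296 = 0.131257
  stratum S: (1600/7300)²·(1 − 308/1600)·26.2²/308 = 0.0864547
  stratum M: (3000/7300)²·(1 − 357/3000)·23.8²/357 = 0.23608
  stratum L: (1300/7300)²·(1 − 270/1300)·46.2²/270 = 0.198635
V̂(x̄_st) = 0.652426
SE(x̄_st) = √0.652426 = 0.807729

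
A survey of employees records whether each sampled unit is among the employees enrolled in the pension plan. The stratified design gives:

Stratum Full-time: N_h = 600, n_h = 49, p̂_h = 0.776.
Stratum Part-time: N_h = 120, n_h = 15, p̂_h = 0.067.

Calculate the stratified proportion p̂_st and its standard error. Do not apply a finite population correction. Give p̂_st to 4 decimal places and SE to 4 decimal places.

N = 720; stratum weights W_h = N_h/N.
p̂_st = Σ W_h p̂_h = (600·0.776 + 120·0.067)/720 = 0.65783
V̂(p̂_st) = Σ W_h² p̂_h(1−p̂_h)/(n_h−1):
  stratum Full-time: (600/720)²·0.776·0.224/48 = 0.00251481
  stratum Part-time: (120/720)²·0.067·0.933/14 = 0.00012403
V̂(p̂_st) = 0.00263884; SE = √V̂ = 0.0513697

p̂_st ≈ 0.6578, SE ≈ 0.0514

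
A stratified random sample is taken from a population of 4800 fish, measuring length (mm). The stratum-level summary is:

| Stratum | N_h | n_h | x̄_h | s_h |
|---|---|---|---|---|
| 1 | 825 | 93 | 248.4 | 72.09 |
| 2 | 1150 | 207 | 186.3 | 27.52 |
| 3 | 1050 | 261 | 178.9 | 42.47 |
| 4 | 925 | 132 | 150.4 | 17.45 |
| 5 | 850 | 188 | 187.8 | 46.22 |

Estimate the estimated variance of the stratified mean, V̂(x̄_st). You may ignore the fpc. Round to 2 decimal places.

V̂(x̄_st) ≈ 2.63

V̂(x̄_st) = Σ W_h² s_h²/n_h, with W_h = N_h/N and N = 4800:
  stratum 1: (825/4800)²·72.09²/93 = 1.65079
  stratum 2: (1150/4800)²·27.52²/207 = 0.21001
  stratum 3: (1050/4800)²·42.47²/261 = 0.330689
  stratum 4: (925/4800)²·17.45²/132 = 0.0856679
  stratum 5: (850/4800)²·46.22²/188 = 0.356334
V̂(x̄_st) = 2.63349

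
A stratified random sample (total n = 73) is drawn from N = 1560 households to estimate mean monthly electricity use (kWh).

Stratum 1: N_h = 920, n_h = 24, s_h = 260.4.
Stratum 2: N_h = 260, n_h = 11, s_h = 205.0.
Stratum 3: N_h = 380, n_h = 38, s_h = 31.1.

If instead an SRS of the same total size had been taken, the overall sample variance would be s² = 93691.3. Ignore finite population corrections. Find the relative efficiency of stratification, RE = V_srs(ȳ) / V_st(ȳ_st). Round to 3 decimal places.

V̂(ȳ_st) = Σ W_h² s_h²/n_h, with W_h = N_h/N and N = 1560:
  stratum 1: (920/1560)²·260.4²/24 = 982.646
  stratum 2: (260/1560)²·205.0²/11 = 106.124
  stratum 3: (380/1560)²·31.1²/38 = 1.51027
V_st = 1090.28
V_srs = s²/n = 93691.3/73 = 1283.44
Relative efficiency = V_srs / V_st = 1283.44/1090.28 = 1.1772

RE ≈ 1.177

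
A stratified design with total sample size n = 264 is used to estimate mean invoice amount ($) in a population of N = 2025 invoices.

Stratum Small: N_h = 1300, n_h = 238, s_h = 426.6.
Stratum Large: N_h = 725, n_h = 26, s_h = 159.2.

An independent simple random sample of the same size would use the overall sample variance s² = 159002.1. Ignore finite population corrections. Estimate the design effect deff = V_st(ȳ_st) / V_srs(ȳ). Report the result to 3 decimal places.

deff ≈ 0.731

V̂(ȳ_st) = Σ W_h² s_h²/n_h, with W_h = N_h/N and N = 2025:
  stratum Small: (1300/2025)²·426.6²/238 = 315.138
  stratum Large: (725/2025)²·159.2²/26 = 124.951
V_st = 440.089
V_srs = s²/n = 159002.1/264 = 602.281
deff = V_st / V_srs = 440.089/602.281 = 0.7307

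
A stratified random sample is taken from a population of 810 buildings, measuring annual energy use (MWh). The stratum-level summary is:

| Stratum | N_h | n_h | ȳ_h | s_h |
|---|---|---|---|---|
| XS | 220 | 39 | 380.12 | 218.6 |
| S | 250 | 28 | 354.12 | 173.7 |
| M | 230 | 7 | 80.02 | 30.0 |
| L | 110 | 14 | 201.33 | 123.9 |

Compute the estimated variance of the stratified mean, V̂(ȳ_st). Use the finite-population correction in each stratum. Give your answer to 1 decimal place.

V̂(ȳ_st) ≈ 193.2

V̂(ȳ_st) = Σ W_h² (1 − n_h/N_h) s_h²/n_h, with W_h = N_h/N and N = 810:
  stratum XS: (220/810)²·(1 − 39/220)·218.6²/39 = 74.3647
  stratum S: (250/810)²·(1 − 28/250)·173.7²/28 = 91.1517
  stratum M: (230/810)²·(1 − 7/230)·30.0²/7 = 10.051
  stratum L: (110/810)²·(1 − 14/110)·123.9²/14 = 17.6485
V̂(ȳ_st) = 193.216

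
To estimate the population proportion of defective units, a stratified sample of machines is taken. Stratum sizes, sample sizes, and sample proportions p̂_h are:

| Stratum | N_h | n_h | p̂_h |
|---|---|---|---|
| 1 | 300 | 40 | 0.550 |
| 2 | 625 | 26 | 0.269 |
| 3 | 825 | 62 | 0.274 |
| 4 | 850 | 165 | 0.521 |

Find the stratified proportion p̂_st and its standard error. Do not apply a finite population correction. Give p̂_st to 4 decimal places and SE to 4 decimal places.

p̂_st ≈ 0.3854, SE ≈ 0.0321

N = 2600; stratum weights W_h = N_h/N.
p̂_st = Σ W_h p̂_h = (300·0.550 + 625·0.269 + 825·0.274 + 850·0.521)/2600 = 0.38539
V̂(p̂_st) = Σ W_h² p̂_h(1−p̂_h)/(n_h−1):
  stratum 1: (300/2600)²·0.550·0.450/39 = 8.44902e-05
  stratum 2: (625/2600)²·0.269·0.731/25 = 0.00045451
  stratum 3: (825/2600)²·0.274·0.726/61 = 0.000328336
  stratum 4: (850/2600)²·0.521·0.479/164 = 0.000162637
V̂(p̂_st) = 0.00102997; SE = √V̂ = 0.0320932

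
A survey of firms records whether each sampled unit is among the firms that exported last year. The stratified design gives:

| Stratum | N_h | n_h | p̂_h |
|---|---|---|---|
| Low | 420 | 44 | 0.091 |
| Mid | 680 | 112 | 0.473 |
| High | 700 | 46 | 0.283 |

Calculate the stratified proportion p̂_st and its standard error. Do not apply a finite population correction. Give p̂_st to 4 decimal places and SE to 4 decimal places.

N = 1800; stratum weights W_h = N_h/N.
p̂_st = Σ W_h p̂_h = (420·0.091 + 680·0.473 + 700·0.283)/1800 = 0.30998
V̂(p̂_st) = Σ W_h² p̂_h(1−p̂_h)/(n_h−1):
  stratum Low: (420/1800)²·0.091·0.909/43 = 0.000104735
  stratum Mid: (680/1800)²·0.473·0.527/111 = 0.000320495
  stratum High: (700/1800)²·0.283·0.717/45 = 0.000681937
V̂(p̂_st) = 0.00110717; SE = √V̂ = 0.0332741

p̂_st ≈ 0.3100, SE ≈ 0.0333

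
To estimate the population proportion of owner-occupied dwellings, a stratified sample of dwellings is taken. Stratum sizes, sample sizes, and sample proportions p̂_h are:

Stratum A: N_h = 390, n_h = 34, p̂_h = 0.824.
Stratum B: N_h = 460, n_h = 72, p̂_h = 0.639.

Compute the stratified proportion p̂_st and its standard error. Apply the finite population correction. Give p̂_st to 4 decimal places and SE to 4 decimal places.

p̂_st ≈ 0.7239, SE ≈ 0.0406

N = 850; stratum weights W_h = N_h/N.
p̂_st = Σ W_h p̂_h = (390·0.824 + 460·0.639)/850 = 0.72388
V̂(p̂_st) = Σ W_h² (1 − n_h/N_h) p̂_h(1−p̂_h)/(n_h−1):
  stratum A: (390/850)²·(1 − 34/390)·0.824·0.176/33 = 0.000844506
  stratum B: (460/850)²·(1 − 72/460)·0.639·0.361/71 = 0.000802604
V̂(p̂_st) = 0.00164711; SE = √V̂ = 0.0405846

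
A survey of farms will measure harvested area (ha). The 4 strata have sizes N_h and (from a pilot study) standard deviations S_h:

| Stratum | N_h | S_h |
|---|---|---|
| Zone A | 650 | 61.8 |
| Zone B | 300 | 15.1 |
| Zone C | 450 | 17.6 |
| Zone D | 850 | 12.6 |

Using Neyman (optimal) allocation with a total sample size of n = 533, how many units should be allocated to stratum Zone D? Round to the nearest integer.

90

Neyman allocation: n_h = n · N_h S_h / Σ N_i S_i, with n = 533.
  stratum Zone A: N_h·S_h = 650·61.8 = 40170.00
  stratum Zone B: N_h·S_h = 300·15.1 = 4530.00
  stratum Zone C: N_h·S_h = 450·17.6 = 7920.00
  stratum Zone D: N_h·S_h = 850·12.6 = 10710.00
Σ N_h S_h = 63330.00
n for stratum Zone D = 533·10710.00/63330.00 = 90.138 → 90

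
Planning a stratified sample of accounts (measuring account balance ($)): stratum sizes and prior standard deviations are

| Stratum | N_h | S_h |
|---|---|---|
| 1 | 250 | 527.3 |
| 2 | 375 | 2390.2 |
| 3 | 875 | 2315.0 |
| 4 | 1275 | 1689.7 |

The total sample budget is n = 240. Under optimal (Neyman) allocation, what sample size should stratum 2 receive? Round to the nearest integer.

41

Neyman allocation: n_h = n · N_h S_h / Σ N_i S_i, with n = 240.
  stratum 1: N_h·S_h = 250·527.3 = 131825.00
  stratum 2: N_h·S_h = 375·2390.2 = 896325.00
  stratum 3: N_h·S_h = 875·2315.0 = 2025625.00
  stratum 4: N_h·S_h = 1275·1689.7 = 2154367.50
Σ N_h S_h = 5208142.50
n for stratum 2 = 240·896325.00/5208142.50 = 41.304 → 41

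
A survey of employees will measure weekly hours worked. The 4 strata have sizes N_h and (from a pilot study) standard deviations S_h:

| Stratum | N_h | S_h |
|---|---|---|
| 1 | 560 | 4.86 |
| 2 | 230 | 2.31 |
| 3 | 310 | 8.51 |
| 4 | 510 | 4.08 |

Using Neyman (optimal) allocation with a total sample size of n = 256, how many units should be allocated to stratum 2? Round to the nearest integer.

Neyman allocation: n_h = n · N_h S_h / Σ N_i S_i, with n = 256.
  stratum 1: N_h·S_h = 560·4.86 = 2721.60
  stratum 2: N_h·S_h = 230·2.31 = 531.30
  stratum 3: N_h·S_h = 310·8.51 = 2638.10
  stratum 4: N_h·S_h = 510·4.08 = 2080.80
Σ N_h S_h = 7971.80
n for stratum 2 = 256·531.30/7971.80 = 17.062 → 17

17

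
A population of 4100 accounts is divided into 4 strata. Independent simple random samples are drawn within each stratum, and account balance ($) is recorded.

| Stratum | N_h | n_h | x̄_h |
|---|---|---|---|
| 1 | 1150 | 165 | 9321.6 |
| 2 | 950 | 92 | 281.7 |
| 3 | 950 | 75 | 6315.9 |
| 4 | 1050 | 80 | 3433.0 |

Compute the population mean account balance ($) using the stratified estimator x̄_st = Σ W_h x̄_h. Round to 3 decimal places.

x̄_st ≈ 5022.490

N = Σ N_h = 4100. Stratum weights W_h = N_h/N.
x̄_st = (1150·9321.6 + 950·281.7 + 950·6315.9 + 1050·3433.0) / 4100 = 5022.49024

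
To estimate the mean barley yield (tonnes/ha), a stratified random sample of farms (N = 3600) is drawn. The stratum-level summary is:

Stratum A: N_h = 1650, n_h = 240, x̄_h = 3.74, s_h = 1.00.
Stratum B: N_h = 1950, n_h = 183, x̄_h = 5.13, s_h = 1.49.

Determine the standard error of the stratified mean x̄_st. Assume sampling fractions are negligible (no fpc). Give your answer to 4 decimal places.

V̂(x̄_st) = Σ W_h² s_h²/n_h, with W_h = N_h/N and N = 3600:
  stratum A: (1650/3600)²·1.00²/240 = 0.000875289
  stratum B: (1950/3600)²·1.49²/183 = 0.00355947
V̂(x̄_st) = 0.00443476
SE(x̄_st) = √0.00443476 = 0.066594

SE(x̄_st) ≈ 0.0666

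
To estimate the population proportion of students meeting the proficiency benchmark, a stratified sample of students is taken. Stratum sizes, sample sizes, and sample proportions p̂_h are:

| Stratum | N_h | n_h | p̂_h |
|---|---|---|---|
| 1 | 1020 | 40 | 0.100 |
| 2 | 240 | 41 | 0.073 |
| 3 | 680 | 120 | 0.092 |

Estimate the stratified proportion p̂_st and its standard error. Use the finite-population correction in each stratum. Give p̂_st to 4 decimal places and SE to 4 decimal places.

N = 1940; stratum weights W_h = N_h/N.
p̂_st = Σ W_h p̂_h = (1020·0.100 + 240·0.073 + 680·0.092)/1940 = 0.09386
V̂(p̂_st) = Σ W_h² (1 − n_h/N_h) p̂_h(1−p̂_h)/(n_h−1):
  stratum 1: (1020/1940)²·(1 − 40/1020)·0.100·0.900/39 = 0.000612916
  stratum 2: (240/1940)²·(1 − 41/240)·0.073·0.927/40 = 2.14686e-05
  stratum 3: (680/1940)²·(1 − 120/680)·0.092·0.908/119 = 7.10265e-05
V̂(p̂_st) = 0.000705411; SE = √V̂ = 0.0265596

p̂_st ≈ 0.0939, SE ≈ 0.0266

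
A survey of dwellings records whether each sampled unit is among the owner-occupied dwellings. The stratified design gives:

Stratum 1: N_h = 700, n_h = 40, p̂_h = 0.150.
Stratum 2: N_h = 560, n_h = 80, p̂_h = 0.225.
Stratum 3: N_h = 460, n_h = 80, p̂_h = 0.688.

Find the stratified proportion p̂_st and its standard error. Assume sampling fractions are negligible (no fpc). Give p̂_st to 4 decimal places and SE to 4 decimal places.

p̂_st ≈ 0.3183, SE ≈ 0.0311

N = 1720; stratum weights W_h = N_h/N.
p̂_st = Σ W_h p̂_h = (700·0.150 + 560·0.225 + 460·0.688)/1720 = 0.31830
V̂(p̂_st) = Σ W_h² p̂_h(1−p̂_h)/(n_h−1):
  stratum 1: (700/1720)²·0.150·0.850/39 = 0.000541483
  stratum 2: (560/1720)²·0.225·0.775/79 = 0.000233979
  stratum 3: (460/1720)²·0.688·0.312/79 = 0.000194346
V̂(p̂_st) = 0.000969807; SE = √V̂ = 0.0311417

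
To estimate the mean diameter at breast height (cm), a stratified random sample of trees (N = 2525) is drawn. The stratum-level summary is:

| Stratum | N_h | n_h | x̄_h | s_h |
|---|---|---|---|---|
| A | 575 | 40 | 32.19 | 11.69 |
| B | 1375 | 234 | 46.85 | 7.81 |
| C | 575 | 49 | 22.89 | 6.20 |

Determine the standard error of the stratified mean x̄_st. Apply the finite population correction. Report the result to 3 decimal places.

SE(x̄_st) ≈ 0.516

V̂(x̄_st) = Σ W_h² (1 − n_h/N_h) s_h²/n_h, with W_h = N_h/N and N = 2525:
  stratum A: (575/2525)²·(1 − 40/575)·11.69²/40 = 0.164842
  stratum B: (1375/2525)²·(1 − 234/1375)·7.81²/234 = 0.0641434
  stratum C: (575/2525)²·(1 − 49/575)·6.20²/49 = 0.037215
V̂(x̄_st) = 0.2662
SE(x̄_st) = √0.2662 = 0.515946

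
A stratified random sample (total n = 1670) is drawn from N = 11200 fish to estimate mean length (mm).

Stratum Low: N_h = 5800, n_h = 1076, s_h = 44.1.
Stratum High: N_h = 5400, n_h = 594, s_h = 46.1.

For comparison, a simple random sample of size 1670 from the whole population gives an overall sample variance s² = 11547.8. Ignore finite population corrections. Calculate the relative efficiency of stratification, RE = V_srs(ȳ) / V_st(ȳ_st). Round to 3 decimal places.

V̂(ȳ_st) = Σ W_h² s_h²/n_h, with W_h = N_h/N and N = 11200:
  stratum Low: (5800/11200)²·44.1²/1076 = 0.484713
  stratum High: (5400/11200)²·46.1²/594 = 0.8317
V_st = 1.31641
V_srs = s²/n = 11547.8/1670 = 6.91485
Relative efficiency = V_srs / V_st = 6.91485/1.31641 = 5.2528

RE ≈ 5.253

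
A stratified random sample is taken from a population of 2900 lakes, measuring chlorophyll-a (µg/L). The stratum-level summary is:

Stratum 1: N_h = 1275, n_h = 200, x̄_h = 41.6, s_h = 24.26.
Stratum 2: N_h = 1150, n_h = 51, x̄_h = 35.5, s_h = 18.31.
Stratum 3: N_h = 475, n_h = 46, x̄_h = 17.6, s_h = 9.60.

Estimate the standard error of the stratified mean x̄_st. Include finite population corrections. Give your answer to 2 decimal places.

V̂(x̄_st) = Σ W_h² (1 − n_h/N_h) s_h²/n_h, with W_h = N_h/N and N = 2900:
  stratum 1: (1275/2900)²·(1 − 200/1275)·24.26²/200 = 0.479595
  stratum 2: (1150/2900)²·(1 − 51/1150)·18.31²/51 = 0.987884
  stratum 3: (475/2900)²·(1 − 46/475)·9.60²/46 = 0.0485444
V̂(x̄_st) = 1.51602
SE(x̄_st) = √1.51602 = 1.23127

SE(x̄_st) ≈ 1.23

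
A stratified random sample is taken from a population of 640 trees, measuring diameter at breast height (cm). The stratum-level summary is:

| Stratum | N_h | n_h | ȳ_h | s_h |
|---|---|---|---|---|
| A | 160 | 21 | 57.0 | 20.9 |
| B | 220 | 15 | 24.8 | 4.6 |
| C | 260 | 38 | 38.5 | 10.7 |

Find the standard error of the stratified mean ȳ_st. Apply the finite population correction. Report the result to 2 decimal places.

V̂(ȳ_st) = Σ W_h² (1 − n_h/N_h) s_h²/n_h, with W_h = N_h/N and N = 640:
  stratum A: (160/640)²·(1 − 21/160)·20.9²/21 = 1.1294
  stratum B: (220/640)²·(1 − 15/220)·4.6²/15 = 0.155325
  stratum C: (260/640)²·(1 − 38/260)·10.7²/38 = 0.424571
V̂(ȳ_st) = 1.7093
SE(ȳ_st) = √1.7093 = 1.3074

SE(ȳ_st) ≈ 1.31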